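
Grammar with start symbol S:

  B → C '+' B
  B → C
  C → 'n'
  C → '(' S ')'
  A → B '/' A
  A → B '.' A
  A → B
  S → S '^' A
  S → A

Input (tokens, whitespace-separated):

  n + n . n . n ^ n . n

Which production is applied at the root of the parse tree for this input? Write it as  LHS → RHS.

S → S '^' A

[S [S [A [B [C n] + [B [C n]]] . [A [B [C n]] . [A [B [C n]]]]]] ^ [A [B [C n]] . [A [B [C n]]]]]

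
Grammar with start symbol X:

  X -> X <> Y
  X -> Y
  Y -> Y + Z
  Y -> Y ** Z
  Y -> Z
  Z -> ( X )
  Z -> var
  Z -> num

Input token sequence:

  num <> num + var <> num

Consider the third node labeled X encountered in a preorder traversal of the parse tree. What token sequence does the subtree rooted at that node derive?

num

[X [X [X [Y [Z num]]] <> [Y [Y [Z num]] + [Z var]]] <> [Y [Z num]]]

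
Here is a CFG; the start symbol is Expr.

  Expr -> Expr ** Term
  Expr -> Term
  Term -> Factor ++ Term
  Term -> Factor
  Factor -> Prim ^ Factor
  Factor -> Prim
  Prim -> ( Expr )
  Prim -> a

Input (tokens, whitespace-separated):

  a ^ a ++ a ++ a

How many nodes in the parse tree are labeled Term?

[Expr [Term [Factor [Prim a] ^ [Factor [Prim a]]] ++ [Term [Factor [Prim a]] ++ [Term [Factor [Prim a]]]]]]

3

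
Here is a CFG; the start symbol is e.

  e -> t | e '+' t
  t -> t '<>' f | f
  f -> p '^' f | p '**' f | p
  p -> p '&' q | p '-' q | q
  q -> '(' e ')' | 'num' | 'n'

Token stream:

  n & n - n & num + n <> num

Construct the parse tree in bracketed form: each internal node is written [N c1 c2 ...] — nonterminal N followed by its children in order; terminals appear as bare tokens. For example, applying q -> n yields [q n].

e
e + t
t + t
f + t
p + t
p & q + t
p - q & q + t
p & q - q & q + t
q & q - q & q + t
n & q - q & q + t
n & n - q & q + t
n & n - n & q + t
n & n - n & num + t
n & n - n & num + t <> f
n & n - n & num + f <> f
n & n - n & num + p <> f
n & n - n & num + q <> f
n & n - n & num + n <> f
n & n - n & num + n <> p
n & n - n & num + n <> q
n & n - n & num + n <> num

[e [e [t [f [p [p [p [p [q n]] & [q n]] - [q n]] & [q num]]]]] + [t [t [f [p [q n]]]] <> [f [p [q num]]]]]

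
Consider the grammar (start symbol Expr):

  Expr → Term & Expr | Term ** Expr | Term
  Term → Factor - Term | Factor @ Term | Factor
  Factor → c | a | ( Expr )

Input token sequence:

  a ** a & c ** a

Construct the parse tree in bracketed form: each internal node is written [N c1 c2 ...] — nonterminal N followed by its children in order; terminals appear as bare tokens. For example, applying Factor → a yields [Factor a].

[Expr [Term [Factor a]] ** [Expr [Term [Factor a]] & [Expr [Term [Factor c]] ** [Expr [Term [Factor a]]]]]]

Expr
Term ** Expr
Factor ** Expr
a ** Expr
a ** Term & Expr
a ** Factor & Expr
a ** a & Expr
a ** a & Term ** Expr
a ** a & Factor ** Expr
a ** a & c ** Expr
a ** a & c ** Term
a ** a & c ** Factor
a ** a & c ** a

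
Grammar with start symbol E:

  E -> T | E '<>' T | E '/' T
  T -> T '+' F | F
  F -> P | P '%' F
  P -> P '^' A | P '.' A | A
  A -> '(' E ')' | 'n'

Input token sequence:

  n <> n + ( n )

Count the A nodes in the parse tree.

4

[E [E [T [F [P [A n]]]]] <> [T [T [F [P [A n]]]] + [F [P [A ( [E [T [F [P [A n]]]]] )]]]]]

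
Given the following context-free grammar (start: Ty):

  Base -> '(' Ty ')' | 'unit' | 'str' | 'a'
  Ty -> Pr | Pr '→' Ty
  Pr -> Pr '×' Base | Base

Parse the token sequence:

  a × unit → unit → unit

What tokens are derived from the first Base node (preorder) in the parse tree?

a

[Ty [Pr [Pr [Base a]] × [Base unit]] → [Ty [Pr [Base unit]] → [Ty [Pr [Base unit]]]]]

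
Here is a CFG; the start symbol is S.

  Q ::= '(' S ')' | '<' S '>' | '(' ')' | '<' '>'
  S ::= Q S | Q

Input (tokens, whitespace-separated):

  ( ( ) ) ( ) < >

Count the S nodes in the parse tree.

4

[S [Q ( [S [Q ( )]] )] [S [Q ( )] [S [Q < >]]]]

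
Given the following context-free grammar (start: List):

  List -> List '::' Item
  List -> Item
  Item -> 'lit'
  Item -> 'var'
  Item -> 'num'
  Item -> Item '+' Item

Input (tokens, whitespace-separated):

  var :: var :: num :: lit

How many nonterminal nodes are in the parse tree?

8

[List [List [List [List [Item var]] :: [Item var]] :: [Item num]] :: [Item lit]]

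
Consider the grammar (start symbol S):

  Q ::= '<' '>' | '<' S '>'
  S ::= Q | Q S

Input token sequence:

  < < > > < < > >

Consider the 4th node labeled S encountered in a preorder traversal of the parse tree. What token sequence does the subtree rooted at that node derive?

< >

[S [Q < [S [Q < >]] >] [S [Q < [S [Q < >]] >]]]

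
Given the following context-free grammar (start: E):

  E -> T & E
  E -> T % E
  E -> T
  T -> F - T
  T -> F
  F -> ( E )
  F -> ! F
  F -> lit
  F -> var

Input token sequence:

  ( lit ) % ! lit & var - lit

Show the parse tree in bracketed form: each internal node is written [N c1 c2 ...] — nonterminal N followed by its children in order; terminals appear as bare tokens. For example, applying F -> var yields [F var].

E
T % E
F % E
( E ) % E
( T ) % E
( F ) % E
( lit ) % E
( lit ) % T & E
( lit ) % F & E
( lit ) % ! F & E
( lit ) % ! lit & E
( lit ) % ! lit & T
( lit ) % ! lit & F - T
( lit ) % ! lit & var - T
( lit ) % ! lit & var - F
( lit ) % ! lit & var - lit

[E [T [F ( [E [T [F lit]]] )]] % [E [T [F ! [F lit]]] & [E [T [F var] - [T [F lit]]]]]]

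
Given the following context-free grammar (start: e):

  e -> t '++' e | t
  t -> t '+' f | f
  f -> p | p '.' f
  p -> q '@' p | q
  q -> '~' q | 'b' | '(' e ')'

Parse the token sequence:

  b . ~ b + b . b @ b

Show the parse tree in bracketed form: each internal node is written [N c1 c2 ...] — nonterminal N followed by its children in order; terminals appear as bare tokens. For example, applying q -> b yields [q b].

e
t
t + f
f + f
p . f + f
q . f + f
b . f + f
b . p + f
b . q + f
b . ~ q + f
b . ~ b + f
b . ~ b + p . f
b . ~ b + q . f
b . ~ b + b . f
b . ~ b + b . p
b . ~ b + b . q @ p
b . ~ b + b . b @ p
b . ~ b + b . b @ q
b . ~ b + b . b @ b

[e [t [t [f [p [q b]] . [f [p [q ~ [q b]]]]]] + [f [p [q b]] . [f [p [q b] @ [p [q b]]]]]]]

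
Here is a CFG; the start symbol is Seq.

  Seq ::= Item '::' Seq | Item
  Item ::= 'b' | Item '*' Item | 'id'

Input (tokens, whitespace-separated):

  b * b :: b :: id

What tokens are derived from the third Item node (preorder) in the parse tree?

[Seq [Item [Item b] * [Item b]] :: [Seq [Item b] :: [Seq [Item id]]]]

b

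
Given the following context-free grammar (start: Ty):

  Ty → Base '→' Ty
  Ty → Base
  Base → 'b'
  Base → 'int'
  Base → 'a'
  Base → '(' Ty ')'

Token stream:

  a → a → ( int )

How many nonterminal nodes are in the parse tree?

8

[Ty [Base a] → [Ty [Base a] → [Ty [Base ( [Ty [Base int]] )]]]]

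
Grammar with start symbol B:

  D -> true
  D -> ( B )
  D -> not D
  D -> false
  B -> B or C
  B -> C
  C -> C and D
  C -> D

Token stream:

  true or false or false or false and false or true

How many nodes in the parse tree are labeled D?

[B [B [B [B [B [C [D true]]] or [C [D false]]] or [C [D false]]] or [C [C [D false]] and [D false]]] or [C [D true]]]

6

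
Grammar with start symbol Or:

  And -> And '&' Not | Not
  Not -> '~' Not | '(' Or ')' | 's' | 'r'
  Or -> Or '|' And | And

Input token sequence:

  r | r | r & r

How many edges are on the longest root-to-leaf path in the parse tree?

5

[Or [Or [Or [And [Not r]]] | [And [Not r]]] | [And [And [Not r]] & [Not r]]]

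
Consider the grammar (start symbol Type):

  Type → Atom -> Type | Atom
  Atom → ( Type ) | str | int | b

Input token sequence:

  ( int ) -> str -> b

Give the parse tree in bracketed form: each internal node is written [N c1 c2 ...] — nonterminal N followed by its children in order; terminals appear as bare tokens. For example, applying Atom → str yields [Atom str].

[Type [Atom ( [Type [Atom int]] )] -> [Type [Atom str] -> [Type [Atom b]]]]

Type
Atom -> Type
( Type ) -> Type
( Atom ) -> Type
( int ) -> Type
( int ) -> Atom -> Type
( int ) -> str -> Type
( int ) -> str -> Atom
( int ) -> str -> b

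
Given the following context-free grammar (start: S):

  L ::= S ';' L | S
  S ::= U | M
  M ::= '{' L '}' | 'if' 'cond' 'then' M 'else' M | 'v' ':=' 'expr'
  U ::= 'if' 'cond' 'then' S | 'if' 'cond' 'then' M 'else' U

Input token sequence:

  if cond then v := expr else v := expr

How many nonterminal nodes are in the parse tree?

[S [M if cond then [M v := expr] else [M v := expr]]]

4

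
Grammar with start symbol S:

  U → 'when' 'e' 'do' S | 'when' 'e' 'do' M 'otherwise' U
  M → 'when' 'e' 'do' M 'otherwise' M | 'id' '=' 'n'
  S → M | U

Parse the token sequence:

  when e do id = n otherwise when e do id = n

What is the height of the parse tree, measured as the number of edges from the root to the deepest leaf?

5

[S [U when e do [M id = n] otherwise [U when e do [S [M id = n]]]]]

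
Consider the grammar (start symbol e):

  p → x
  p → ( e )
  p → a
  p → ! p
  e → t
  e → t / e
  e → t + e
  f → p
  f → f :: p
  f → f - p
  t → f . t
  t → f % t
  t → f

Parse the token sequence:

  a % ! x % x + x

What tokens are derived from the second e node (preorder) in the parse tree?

x

[e [t [f [p a]] % [t [f [p ! [p x]]] % [t [f [p x]]]]] + [e [t [f [p x]]]]]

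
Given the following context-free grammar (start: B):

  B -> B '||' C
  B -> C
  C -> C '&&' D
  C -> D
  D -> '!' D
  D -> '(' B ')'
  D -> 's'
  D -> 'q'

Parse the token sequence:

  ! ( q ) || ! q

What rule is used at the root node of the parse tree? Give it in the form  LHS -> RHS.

B -> B '||' C

[B [B [C [D ! [D ( [B [C [D q]]] )]]]] || [C [D ! [D q]]]]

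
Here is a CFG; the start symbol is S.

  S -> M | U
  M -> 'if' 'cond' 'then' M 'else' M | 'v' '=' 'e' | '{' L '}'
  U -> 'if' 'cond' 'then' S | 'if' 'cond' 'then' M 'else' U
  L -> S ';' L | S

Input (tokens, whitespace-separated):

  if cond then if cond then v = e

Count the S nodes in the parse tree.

[S [U if cond then [S [U if cond then [S [M v = e]]]]]]

3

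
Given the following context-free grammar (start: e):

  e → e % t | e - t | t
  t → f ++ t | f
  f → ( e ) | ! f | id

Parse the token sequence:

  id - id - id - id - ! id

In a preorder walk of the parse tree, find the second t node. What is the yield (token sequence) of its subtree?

[e [e [e [e [e [t [f id]]] - [t [f id]]] - [t [f id]]] - [t [f id]]] - [t [f ! [f id]]]]

id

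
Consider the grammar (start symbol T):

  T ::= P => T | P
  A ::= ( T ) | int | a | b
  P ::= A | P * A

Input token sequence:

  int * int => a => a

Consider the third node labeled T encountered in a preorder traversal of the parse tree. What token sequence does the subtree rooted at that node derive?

[T [P [P [A int]] * [A int]] => [T [P [A a]] => [T [P [A a]]]]]

a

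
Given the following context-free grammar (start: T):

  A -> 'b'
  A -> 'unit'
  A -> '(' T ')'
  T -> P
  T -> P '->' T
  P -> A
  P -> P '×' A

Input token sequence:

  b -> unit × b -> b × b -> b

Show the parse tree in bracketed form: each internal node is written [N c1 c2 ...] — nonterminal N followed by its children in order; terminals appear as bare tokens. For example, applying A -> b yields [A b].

T
P -> T
A -> T
b -> T
b -> P -> T
b -> P × A -> T
b -> A × A -> T
b -> unit × A -> T
b -> unit × b -> T
b -> unit × b -> P -> T
b -> unit × b -> P × A -> T
b -> unit × b -> A × A -> T
b -> unit × b -> b × A -> T
b -> unit × b -> b × b -> T
b -> unit × b -> b × b -> P
b -> unit × b -> b × b -> A
b -> unit × b -> b × b -> b

[T [P [A b]] -> [T [P [P [A unit]] × [A b]] -> [T [P [P [A b]] × [A b]] -> [T [P [A b]]]]]]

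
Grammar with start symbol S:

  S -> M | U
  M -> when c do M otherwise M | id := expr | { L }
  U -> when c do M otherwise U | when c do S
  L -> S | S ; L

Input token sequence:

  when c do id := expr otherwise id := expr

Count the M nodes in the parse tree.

[S [M when c do [M id := expr] otherwise [M id := expr]]]

3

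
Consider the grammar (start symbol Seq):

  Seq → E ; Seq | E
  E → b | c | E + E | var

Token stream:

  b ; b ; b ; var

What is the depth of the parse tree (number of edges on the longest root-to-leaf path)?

5

[Seq [E b] ; [Seq [E b] ; [Seq [E b] ; [Seq [E var]]]]]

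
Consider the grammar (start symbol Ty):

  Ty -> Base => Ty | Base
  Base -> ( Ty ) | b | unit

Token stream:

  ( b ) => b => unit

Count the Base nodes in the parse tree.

[Ty [Base ( [Ty [Base b]] )] => [Ty [Base b] => [Ty [Base unit]]]]

4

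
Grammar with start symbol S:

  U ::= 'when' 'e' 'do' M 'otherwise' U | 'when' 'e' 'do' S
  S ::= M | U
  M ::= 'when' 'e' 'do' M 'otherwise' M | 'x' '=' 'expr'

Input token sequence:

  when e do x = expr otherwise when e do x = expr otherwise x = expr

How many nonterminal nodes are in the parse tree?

6

[S [M when e do [M x = expr] otherwise [M when e do [M x = expr] otherwise [M x = expr]]]]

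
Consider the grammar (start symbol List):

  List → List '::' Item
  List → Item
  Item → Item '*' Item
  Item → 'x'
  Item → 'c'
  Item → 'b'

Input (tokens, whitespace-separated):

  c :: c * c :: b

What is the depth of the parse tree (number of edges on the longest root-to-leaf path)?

4

[List [List [List [Item c]] :: [Item [Item c] * [Item c]]] :: [Item b]]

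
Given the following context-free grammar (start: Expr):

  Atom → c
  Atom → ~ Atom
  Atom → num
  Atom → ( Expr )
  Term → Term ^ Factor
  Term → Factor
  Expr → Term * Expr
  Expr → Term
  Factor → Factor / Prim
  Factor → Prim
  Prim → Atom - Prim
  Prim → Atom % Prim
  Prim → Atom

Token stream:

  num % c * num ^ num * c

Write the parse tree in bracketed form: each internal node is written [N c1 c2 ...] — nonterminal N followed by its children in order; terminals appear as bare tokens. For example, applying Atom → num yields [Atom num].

[Expr [Term [Factor [Prim [Atom num] % [Prim [Atom c]]]]] * [Expr [Term [Term [Factor [Prim [Atom num]]]] ^ [Factor [Prim [Atom num]]]] * [Expr [Term [Factor [Prim [Atom c]]]]]]]

Expr
Term * Expr
Factor * Expr
Prim * Expr
Atom % Prim * Expr
num % Prim * Expr
num % Atom * Expr
num % c * Expr
num % c * Term * Expr
num % c * Term ^ Factor * Expr
num % c * Factor ^ Factor * Expr
num % c * Prim ^ Factor * Expr
num % c * Atom ^ Factor * Expr
num % c * num ^ Factor * Expr
num % c * num ^ Prim * Expr
num % c * num ^ Atom * Expr
num % c * num ^ num * Expr
num % c * num ^ num * Term
num % c * num ^ num * Factor
num % c * num ^ num * Prim
num % c * num ^ num * Atom
num % c * num ^ num * c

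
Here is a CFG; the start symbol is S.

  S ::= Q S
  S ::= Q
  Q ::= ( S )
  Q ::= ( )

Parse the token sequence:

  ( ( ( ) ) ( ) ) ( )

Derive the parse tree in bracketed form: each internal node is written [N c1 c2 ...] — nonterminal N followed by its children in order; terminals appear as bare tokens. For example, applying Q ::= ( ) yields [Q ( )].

S
Q S
( S ) S
( Q S ) S
( ( S ) S ) S
( ( Q ) S ) S
( ( ( ) ) S ) S
( ( ( ) ) Q ) S
( ( ( ) ) ( ) ) S
( ( ( ) ) ( ) ) Q
( ( ( ) ) ( ) ) ( )

[S [Q ( [S [Q ( [S [Q ( )]] )] [S [Q ( )]]] )] [S [Q ( )]]]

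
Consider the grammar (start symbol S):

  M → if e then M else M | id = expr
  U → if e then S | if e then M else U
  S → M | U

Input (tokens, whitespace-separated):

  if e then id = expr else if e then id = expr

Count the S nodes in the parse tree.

[S [U if e then [M id = expr] else [U if e then [S [M id = expr]]]]]

2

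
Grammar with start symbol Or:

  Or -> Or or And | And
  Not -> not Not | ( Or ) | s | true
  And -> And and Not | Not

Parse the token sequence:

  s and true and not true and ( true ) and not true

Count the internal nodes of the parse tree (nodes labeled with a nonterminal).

[Or [And [And [And [And [And [Not s]] and [Not true]] and [Not not [Not true]]] and [Not ( [Or [And [Not true]]] )]] and [Not not [Not true]]]]

16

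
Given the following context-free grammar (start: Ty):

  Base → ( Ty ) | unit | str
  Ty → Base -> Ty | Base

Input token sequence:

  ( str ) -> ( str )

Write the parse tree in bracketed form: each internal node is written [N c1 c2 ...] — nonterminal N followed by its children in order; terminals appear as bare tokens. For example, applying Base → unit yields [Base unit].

[Ty [Base ( [Ty [Base str]] )] -> [Ty [Base ( [Ty [Base str]] )]]]

Ty
Base -> Ty
( Ty ) -> Ty
( Base ) -> Ty
( str ) -> Ty
( str ) -> Base
( str ) -> ( Ty )
( str ) -> ( Base )
( str ) -> ( str )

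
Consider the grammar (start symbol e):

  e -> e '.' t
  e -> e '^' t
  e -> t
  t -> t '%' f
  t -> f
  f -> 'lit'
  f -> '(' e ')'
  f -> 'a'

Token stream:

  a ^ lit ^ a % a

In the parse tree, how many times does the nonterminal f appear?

[e [e [e [t [f a]]] ^ [t [f lit]]] ^ [t [t [f a]] % [f a]]]

4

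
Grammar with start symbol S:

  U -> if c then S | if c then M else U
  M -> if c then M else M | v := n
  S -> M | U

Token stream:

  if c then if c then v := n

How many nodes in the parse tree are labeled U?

[S [U if c then [S [U if c then [S [M v := n]]]]]]

2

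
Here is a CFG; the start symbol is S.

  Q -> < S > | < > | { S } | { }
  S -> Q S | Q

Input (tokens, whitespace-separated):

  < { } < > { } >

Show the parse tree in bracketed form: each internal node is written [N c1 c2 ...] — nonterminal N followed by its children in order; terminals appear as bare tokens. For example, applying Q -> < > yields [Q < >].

S
Q
< S >
< Q S >
< { } S >
< { } Q S >
< { } < > S >
< { } < > Q >
< { } < > { } >

[S [Q < [S [Q { }] [S [Q < >] [S [Q { }]]]] >]]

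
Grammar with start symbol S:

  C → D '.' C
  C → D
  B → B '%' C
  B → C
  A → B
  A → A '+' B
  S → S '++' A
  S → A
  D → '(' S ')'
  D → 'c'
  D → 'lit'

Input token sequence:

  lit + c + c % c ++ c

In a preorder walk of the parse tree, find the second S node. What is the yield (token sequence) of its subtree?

lit + c + c % c

[S [S [A [A [A [B [C [D lit]]]] + [B [C [D c]]]] + [B [B [C [D c]]] % [C [D c]]]]] ++ [A [B [C [D c]]]]]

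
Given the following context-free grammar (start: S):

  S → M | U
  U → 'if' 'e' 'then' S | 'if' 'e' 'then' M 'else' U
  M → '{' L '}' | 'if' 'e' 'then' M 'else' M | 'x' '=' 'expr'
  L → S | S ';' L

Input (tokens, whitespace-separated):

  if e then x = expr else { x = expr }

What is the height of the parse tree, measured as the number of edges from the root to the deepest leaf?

[S [M if e then [M x = expr] else [M { [L [S [M x = expr]]] }]]]

6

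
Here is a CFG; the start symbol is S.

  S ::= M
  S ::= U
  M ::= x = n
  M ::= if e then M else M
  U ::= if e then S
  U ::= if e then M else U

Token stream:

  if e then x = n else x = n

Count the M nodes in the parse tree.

3

[S [M if e then [M x = n] else [M x = n]]]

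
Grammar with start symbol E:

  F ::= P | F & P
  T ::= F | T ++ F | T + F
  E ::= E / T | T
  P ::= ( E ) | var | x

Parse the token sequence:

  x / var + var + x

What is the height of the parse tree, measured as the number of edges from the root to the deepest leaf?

6

[E [E [T [F [P x]]]] / [T [T [T [F [P var]]] + [F [P var]]] + [F [P x]]]]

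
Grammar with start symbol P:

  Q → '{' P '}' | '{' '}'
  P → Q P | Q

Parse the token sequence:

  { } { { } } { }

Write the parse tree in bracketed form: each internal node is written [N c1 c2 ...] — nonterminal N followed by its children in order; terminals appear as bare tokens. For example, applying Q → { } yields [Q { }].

[P [Q { }] [P [Q { [P [Q { }]] }] [P [Q { }]]]]

P
Q P
{ } P
{ } Q P
{ } { P } P
{ } { Q } P
{ } { { } } P
{ } { { } } Q
{ } { { } } { }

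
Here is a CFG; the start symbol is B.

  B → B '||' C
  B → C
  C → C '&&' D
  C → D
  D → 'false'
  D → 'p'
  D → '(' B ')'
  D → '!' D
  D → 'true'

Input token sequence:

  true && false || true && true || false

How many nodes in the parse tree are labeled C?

5

[B [B [B [C [C [D true]] && [D false]]] || [C [C [D true]] && [D true]]] || [C [D false]]]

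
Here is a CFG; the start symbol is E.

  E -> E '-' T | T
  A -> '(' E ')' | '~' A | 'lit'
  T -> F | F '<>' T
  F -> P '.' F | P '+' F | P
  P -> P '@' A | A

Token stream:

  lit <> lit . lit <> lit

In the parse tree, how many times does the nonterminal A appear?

4

[E [T [F [P [A lit]]] <> [T [F [P [A lit]] . [F [P [A lit]]]] <> [T [F [P [A lit]]]]]]]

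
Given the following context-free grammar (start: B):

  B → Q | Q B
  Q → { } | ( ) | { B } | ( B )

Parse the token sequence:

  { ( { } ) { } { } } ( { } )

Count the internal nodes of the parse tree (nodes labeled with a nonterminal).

[B [Q { [B [Q ( [B [Q { }]] )] [B [Q { }] [B [Q { }]]]] }] [B [Q ( [B [Q { }]] )]]]

14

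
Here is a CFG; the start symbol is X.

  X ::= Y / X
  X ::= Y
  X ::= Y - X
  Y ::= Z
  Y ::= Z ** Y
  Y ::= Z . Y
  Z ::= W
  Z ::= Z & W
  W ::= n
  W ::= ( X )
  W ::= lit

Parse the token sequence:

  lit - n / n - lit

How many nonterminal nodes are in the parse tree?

[X [Y [Z [W lit]]] - [X [Y [Z [W n]]] / [X [Y [Z [W n]]] - [X [Y [Z [W lit]]]]]]]

16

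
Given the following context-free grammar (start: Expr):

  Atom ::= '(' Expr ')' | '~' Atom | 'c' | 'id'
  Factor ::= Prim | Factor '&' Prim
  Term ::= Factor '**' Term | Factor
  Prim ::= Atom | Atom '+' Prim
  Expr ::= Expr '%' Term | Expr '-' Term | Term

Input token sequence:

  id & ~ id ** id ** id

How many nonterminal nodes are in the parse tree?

17

[Expr [Term [Factor [Factor [Prim [Atom id]]] & [Prim [Atom ~ [Atom id]]]] ** [Term [Factor [Prim [Atom id]]] ** [Term [Factor [Prim [Atom id]]]]]]]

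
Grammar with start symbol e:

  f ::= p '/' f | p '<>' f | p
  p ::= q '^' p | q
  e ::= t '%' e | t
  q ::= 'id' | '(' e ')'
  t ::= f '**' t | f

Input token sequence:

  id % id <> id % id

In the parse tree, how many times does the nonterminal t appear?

[e [t [f [p [q id]]]] % [e [t [f [p [q id]] <> [f [p [q id]]]]] % [e [t [f [p [q id]]]]]]]

3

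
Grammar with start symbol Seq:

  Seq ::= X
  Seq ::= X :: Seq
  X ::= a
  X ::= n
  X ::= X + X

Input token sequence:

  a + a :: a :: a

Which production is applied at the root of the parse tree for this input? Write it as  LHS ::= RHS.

Seq ::= X :: Seq

[Seq [X [X a] + [X a]] :: [Seq [X a] :: [Seq [X a]]]]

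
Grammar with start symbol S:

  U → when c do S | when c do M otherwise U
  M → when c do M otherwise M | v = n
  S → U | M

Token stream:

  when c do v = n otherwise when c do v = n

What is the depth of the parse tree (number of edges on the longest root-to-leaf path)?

5

[S [U when c do [M v = n] otherwise [U when c do [S [M v = n]]]]]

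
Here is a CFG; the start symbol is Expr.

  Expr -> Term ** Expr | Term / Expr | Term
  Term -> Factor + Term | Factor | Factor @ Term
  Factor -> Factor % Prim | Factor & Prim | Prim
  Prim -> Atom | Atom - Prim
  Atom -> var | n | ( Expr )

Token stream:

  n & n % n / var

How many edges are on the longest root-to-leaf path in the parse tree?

7

[Expr [Term [Factor [Factor [Factor [Prim [Atom n]]] & [Prim [Atom n]]] % [Prim [Atom n]]]] / [Expr [Term [Factor [Prim [Atom var]]]]]]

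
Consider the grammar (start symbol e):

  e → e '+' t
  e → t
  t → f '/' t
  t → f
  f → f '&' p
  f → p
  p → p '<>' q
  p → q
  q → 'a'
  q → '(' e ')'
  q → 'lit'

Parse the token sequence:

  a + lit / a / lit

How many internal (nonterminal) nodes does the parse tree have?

[e [e [t [f [p [q a]]]]] + [t [f [p [q lit]]] / [t [f [p [q a]]] / [t [f [p [q lit]]]]]]]

18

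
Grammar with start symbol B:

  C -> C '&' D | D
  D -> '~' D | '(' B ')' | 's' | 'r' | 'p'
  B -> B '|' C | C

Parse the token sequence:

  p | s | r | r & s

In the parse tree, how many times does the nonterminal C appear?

5

[B [B [B [B [C [D p]]] | [C [D s]]] | [C [D r]]] | [C [C [D r]] & [D s]]]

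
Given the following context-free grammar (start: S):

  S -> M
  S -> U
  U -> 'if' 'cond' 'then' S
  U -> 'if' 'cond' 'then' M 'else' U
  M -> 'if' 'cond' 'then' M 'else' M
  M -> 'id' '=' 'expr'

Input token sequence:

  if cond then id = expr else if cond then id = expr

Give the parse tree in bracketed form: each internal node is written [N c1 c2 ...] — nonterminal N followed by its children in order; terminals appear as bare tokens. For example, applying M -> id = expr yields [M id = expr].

[S [U if cond then [M id = expr] else [U if cond then [S [M id = expr]]]]]

S
U
if cond then M else U
if cond then id = expr else U
if cond then id = expr else if cond then S
if cond then id = expr else if cond then M
if cond then id = expr else if cond then id = expr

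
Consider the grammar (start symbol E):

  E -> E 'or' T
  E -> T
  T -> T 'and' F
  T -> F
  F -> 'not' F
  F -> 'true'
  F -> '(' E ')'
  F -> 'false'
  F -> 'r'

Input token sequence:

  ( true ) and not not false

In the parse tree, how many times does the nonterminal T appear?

3

[E [T [T [F ( [E [T [F true]]] )]] and [F not [F not [F false]]]]]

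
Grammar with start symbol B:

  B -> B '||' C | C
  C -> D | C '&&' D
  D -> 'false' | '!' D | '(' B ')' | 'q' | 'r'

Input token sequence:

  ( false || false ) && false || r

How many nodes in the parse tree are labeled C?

[B [B [C [C [D ( [B [B [C [D false]]] || [C [D false]]] )]] && [D false]]] || [C [D r]]]

5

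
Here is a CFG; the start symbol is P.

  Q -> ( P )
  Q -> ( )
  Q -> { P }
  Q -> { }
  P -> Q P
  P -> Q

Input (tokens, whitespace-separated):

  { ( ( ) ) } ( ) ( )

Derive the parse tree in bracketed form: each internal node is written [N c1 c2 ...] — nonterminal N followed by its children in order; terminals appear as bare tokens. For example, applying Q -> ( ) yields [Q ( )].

P
Q P
{ P } P
{ Q } P
{ ( P ) } P
{ ( Q ) } P
{ ( ( ) ) } P
{ ( ( ) ) } Q P
{ ( ( ) ) } ( ) P
{ ( ( ) ) } ( ) Q
{ ( ( ) ) } ( ) ( )

[P [Q { [P [Q ( [P [Q ( )]] )]] }] [P [Q ( )] [P [Q ( )]]]]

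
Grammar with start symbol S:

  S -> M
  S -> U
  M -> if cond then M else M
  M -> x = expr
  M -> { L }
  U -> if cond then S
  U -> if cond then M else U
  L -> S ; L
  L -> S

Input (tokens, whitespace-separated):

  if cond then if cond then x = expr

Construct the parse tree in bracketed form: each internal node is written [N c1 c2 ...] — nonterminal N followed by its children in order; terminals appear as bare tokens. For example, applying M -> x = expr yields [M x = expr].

S
U
if cond then S
if cond then U
if cond then if cond then S
if cond then if cond then M
if cond then if cond then x = expr

[S [U if cond then [S [U if cond then [S [M x = expr]]]]]]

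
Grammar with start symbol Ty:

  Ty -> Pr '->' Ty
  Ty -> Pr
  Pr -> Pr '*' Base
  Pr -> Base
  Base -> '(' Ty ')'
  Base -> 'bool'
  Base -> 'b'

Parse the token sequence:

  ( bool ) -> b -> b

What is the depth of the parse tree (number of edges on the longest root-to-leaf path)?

[Ty [Pr [Base ( [Ty [Pr [Base bool]]] )]] -> [Ty [Pr [Base b]] -> [Ty [Pr [Base b]]]]]

6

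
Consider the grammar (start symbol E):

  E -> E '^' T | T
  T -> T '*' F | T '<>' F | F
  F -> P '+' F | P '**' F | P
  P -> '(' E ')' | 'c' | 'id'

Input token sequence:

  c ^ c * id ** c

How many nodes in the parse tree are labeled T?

[E [E [T [F [P c]]]] ^ [T [T [F [P c]]] * [F [P id] ** [F [P c]]]]]

3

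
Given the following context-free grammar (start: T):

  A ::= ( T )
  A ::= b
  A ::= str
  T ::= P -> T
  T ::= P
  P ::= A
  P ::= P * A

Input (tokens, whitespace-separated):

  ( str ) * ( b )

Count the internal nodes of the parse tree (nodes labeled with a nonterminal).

[T [P [P [A ( [T [P [A str]]] )]] * [A ( [T [P [A b]]] )]]]

11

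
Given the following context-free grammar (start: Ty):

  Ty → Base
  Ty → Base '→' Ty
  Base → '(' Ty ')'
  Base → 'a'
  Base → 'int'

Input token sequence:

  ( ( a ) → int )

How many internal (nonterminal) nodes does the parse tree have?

8

[Ty [Base ( [Ty [Base ( [Ty [Base a]] )] → [Ty [Base int]]] )]]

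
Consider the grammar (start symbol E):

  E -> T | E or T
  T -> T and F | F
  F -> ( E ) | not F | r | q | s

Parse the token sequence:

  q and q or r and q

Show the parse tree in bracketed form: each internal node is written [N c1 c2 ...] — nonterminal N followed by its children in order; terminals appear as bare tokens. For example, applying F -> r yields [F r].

[E [E [T [T [F q]] and [F q]]] or [T [T [F r]] and [F q]]]

E
E or T
T or T
T and F or T
F and F or T
q and F or T
q and q or T
q and q or T and F
q and q or F and F
q and q or r and F
q and q or r and q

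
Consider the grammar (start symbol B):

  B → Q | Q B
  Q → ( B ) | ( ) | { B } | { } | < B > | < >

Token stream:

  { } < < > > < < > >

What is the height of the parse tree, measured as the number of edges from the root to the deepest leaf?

6

[B [Q { }] [B [Q < [B [Q < >]] >] [B [Q < [B [Q < >]] >]]]]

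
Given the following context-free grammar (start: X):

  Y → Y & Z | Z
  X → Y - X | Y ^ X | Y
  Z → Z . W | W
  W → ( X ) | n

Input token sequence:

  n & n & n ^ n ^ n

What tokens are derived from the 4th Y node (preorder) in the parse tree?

n

[X [Y [Y [Y [Z [W n]]] & [Z [W n]]] & [Z [W n]]] ^ [X [Y [Z [W n]]] ^ [X [Y [Z [W n]]]]]]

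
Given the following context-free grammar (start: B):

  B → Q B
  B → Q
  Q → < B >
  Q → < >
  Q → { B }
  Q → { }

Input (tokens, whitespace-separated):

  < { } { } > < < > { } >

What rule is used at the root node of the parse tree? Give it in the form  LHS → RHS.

[B [Q < [B [Q { }] [B [Q { }]]] >] [B [Q < [B [Q < >] [B [Q { }]]] >]]]

B → Q B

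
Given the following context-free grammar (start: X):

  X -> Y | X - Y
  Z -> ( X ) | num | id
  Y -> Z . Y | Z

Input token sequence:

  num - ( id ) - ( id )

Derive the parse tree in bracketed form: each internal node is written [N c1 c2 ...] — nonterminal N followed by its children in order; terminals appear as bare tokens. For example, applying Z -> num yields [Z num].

X
X - Y
X - Y - Y
Y - Y - Y
Z - Y - Y
num - Y - Y
num - Z - Y
num - ( X ) - Y
num - ( Y ) - Y
num - ( Z ) - Y
num - ( id ) - Y
num - ( id ) - Z
num - ( id ) - ( X )
num - ( id ) - ( Y )
num - ( id ) - ( Z )
num - ( id ) - ( id )

[X [X [X [Y [Z num]]] - [Y [Z ( [X [Y [Z id]]] )]]] - [Y [Z ( [X [Y [Z id]]] )]]]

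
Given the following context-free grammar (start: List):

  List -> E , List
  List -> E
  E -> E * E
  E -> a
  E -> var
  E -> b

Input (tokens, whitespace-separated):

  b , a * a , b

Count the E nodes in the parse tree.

5

[List [E b] , [List [E [E a] * [E a]] , [List [E b]]]]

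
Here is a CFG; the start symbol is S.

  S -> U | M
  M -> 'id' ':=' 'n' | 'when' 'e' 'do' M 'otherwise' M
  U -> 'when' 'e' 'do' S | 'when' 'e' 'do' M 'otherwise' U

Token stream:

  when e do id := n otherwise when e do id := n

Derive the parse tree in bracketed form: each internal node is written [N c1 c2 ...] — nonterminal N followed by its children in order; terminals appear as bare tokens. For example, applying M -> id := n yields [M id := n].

[S [U when e do [M id := n] otherwise [U when e do [S [M id := n]]]]]

S
U
when e do M otherwise U
when e do id := n otherwise U
when e do id := n otherwise when e do S
when e do id := n otherwise when e do M
when e do id := n otherwise when e do id := n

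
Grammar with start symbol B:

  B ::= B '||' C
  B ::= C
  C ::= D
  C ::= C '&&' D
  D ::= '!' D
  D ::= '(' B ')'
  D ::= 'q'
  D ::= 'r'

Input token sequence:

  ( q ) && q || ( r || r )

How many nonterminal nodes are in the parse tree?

[B [B [C [C [D ( [B [C [D q]]] )]] && [D q]]] || [C [D ( [B [B [C [D r]]] || [C [D r]]] )]]]

17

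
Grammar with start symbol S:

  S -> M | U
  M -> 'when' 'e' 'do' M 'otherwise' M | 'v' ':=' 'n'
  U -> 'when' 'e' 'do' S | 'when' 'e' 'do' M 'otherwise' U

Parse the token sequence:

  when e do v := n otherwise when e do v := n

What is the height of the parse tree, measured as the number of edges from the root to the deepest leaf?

5

[S [U when e do [M v := n] otherwise [U when e do [S [M v := n]]]]]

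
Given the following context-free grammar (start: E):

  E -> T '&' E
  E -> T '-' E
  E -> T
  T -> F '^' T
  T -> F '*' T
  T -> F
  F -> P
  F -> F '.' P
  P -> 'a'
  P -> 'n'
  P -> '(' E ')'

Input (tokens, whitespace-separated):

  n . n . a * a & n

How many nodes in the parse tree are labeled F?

[E [T [F [F [F [P n]] . [P n]] . [P a]] * [T [F [P a]]]] & [E [T [F [P n]]]]]

5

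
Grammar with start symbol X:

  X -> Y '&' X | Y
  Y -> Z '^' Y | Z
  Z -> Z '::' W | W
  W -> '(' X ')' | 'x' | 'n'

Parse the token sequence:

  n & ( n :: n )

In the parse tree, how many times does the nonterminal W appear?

4

[X [Y [Z [W n]]] & [X [Y [Z [W ( [X [Y [Z [Z [W n]] :: [W n]]]] )]]]]]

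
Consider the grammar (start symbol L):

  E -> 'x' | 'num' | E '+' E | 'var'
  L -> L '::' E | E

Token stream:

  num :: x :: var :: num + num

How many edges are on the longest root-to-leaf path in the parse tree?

5

[L [L [L [L [E num]] :: [E x]] :: [E var]] :: [E [E num] + [E num]]]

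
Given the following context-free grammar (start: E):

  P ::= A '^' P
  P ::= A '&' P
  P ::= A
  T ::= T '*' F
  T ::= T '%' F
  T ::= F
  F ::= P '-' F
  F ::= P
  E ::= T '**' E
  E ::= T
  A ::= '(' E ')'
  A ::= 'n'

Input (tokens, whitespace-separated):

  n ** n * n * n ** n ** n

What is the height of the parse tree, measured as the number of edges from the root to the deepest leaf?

8

[E [T [F [P [A n]]]] ** [E [T [T [T [F [P [A n]]]] * [F [P [A n]]]] * [F [P [A n]]]] ** [E [T [F [P [A n]]]] ** [E [T [F [P [A n]]]]]]]]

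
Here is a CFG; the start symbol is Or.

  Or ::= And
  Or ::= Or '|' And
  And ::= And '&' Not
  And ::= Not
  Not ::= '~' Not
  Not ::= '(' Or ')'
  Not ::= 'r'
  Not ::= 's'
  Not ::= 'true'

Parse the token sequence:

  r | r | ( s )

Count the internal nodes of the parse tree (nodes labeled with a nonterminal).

[Or [Or [Or [And [Not r]]] | [And [Not r]]] | [And [Not ( [Or [And [Not s]]] )]]]

12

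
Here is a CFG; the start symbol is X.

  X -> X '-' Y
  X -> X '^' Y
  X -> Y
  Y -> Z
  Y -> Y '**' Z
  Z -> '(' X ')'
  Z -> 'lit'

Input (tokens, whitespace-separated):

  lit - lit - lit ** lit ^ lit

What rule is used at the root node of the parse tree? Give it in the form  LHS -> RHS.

X -> X '^' Y

[X [X [X [X [Y [Z lit]]] - [Y [Z lit]]] - [Y [Y [Z lit]] ** [Z lit]]] ^ [Y [Z lit]]]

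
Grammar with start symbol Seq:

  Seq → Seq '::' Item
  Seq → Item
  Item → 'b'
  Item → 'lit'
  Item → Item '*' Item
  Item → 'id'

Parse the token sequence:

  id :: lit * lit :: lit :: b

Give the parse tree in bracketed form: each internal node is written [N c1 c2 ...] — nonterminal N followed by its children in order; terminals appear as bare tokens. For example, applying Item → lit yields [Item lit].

Seq
Seq :: Item
Seq :: Item :: Item
Seq :: Item :: Item :: Item
Item :: Item :: Item :: Item
id :: Item :: Item :: Item
id :: Item * Item :: Item :: Item
id :: lit * Item :: Item :: Item
id :: lit * lit :: Item :: Item
id :: lit * lit :: lit :: Item
id :: lit * lit :: lit :: b

[Seq [Seq [Seq [Seq [Item id]] :: [Item [Item lit] * [Item lit]]] :: [Item lit]] :: [Item b]]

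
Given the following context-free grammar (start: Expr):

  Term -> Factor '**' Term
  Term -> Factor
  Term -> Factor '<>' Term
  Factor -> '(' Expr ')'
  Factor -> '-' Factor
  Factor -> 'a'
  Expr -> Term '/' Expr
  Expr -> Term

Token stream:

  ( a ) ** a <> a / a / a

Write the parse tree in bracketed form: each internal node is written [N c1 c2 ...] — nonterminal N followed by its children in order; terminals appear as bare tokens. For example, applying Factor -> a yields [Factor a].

Expr
Term / Expr
Factor ** Term / Expr
( Expr ) ** Term / Expr
( Term ) ** Term / Expr
( Factor ) ** Term / Expr
( a ) ** Term / Expr
( a ) ** Factor <> Term / Expr
( a ) ** a <> Term / Expr
( a ) ** a <> Factor / Expr
( a ) ** a <> a / Expr
( a ) ** a <> a / Term / Expr
( a ) ** a <> a / Factor / Expr
( a ) ** a <> a / a / Expr
( a ) ** a <> a / a / Term
( a ) ** a <> a / a / Factor
( a ) ** a <> a / a / a

[Expr [Term [Factor ( [Expr [Term [Factor a]]] )] ** [Term [Factor a] <> [Term [Factor a]]]] / [Expr [Term [Factor a]] / [Expr [Term [Factor a]]]]]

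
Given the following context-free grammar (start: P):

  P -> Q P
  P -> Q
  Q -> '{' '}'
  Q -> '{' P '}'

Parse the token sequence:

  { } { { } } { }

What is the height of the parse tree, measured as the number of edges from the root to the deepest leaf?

5

[P [Q { }] [P [Q { [P [Q { }]] }] [P [Q { }]]]]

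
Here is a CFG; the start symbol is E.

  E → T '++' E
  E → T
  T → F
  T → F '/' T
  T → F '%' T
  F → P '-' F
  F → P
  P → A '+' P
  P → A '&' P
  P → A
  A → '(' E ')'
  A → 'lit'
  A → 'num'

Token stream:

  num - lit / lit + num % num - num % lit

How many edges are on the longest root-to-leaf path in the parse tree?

[E [T [F [P [A num]] - [F [P [A lit]]]] / [T [F [P [A lit] + [P [A num]]]] % [T [F [P [A num]] - [F [P [A num]]]] % [T [F [P [A lit]]]]]]]]

8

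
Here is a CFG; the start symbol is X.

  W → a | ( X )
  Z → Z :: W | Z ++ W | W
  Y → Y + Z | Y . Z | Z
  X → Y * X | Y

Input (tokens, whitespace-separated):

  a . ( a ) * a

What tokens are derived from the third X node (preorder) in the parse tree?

[X [Y [Y [Z [W a]]] . [Z [W ( [X [Y [Z [W a]]]] )]]] * [X [Y [Z [W a]]]]]

a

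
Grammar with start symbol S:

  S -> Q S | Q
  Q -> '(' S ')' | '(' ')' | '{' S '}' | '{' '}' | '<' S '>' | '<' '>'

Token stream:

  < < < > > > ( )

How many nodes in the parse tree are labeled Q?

[S [Q < [S [Q < [S [Q < >]] >]] >] [S [Q ( )]]]

4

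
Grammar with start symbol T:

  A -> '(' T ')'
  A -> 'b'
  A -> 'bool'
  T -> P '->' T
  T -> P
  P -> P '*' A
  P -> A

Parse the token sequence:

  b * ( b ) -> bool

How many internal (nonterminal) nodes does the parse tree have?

[T [P [P [A b]] * [A ( [T [P [A b]]] )]] -> [T [P [A bool]]]]

11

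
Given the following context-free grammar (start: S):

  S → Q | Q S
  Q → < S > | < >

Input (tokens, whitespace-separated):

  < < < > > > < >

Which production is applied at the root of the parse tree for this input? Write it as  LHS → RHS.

[S [Q < [S [Q < [S [Q < >]] >]] >] [S [Q < >]]]

S → Q S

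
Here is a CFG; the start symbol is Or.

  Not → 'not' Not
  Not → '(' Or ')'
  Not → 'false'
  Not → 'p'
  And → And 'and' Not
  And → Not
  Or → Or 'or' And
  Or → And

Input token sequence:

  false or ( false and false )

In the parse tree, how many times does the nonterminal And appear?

4

[Or [Or [And [Not false]]] or [And [Not ( [Or [And [And [Not false]] and [Not false]]] )]]]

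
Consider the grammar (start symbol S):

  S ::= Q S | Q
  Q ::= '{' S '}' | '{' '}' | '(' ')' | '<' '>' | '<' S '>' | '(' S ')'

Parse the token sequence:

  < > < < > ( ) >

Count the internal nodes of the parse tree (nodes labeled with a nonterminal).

8

[S [Q < >] [S [Q < [S [Q < >] [S [Q ( )]]] >]]]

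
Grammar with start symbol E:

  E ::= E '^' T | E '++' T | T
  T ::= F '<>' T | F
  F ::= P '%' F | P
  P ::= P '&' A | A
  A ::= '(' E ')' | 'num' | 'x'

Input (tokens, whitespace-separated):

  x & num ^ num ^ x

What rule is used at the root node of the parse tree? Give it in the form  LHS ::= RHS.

E ::= E '^' T

[E [E [E [T [F [P [P [A x]] & [A num]]]]] ^ [T [F [P [A num]]]]] ^ [T [F [P [A x]]]]]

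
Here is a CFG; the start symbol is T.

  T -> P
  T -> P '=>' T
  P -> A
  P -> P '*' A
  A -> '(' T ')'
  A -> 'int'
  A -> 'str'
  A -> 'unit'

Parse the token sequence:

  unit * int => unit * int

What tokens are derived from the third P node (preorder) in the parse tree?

[T [P [P [A unit]] * [A int]] => [T [P [P [A unit]] * [A int]]]]

unit * int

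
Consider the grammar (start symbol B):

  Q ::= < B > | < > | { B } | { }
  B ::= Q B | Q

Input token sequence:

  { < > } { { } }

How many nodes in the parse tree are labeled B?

[B [Q { [B [Q < >]] }] [B [Q { [B [Q { }]] }]]]

4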